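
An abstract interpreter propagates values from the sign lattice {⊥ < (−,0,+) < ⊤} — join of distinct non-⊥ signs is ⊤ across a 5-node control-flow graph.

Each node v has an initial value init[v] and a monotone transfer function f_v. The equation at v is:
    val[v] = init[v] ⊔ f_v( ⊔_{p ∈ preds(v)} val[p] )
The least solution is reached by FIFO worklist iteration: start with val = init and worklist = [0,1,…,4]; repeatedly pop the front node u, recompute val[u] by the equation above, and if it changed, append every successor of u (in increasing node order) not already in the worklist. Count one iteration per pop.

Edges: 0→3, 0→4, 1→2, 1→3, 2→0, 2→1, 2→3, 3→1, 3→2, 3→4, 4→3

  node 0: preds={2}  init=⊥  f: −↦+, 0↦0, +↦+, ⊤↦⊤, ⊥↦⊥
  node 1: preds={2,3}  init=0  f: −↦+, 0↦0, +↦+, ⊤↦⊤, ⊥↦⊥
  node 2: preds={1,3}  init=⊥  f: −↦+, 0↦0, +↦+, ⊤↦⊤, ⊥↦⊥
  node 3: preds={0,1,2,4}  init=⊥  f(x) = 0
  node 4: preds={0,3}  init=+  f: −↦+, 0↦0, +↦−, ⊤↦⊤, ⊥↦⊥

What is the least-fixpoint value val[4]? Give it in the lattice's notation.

Iteration log — 10 steps:
  step 1. node 0  ⊔preds=⊥  new=⊥  stable
  step 2. node 1  ⊔preds=⊥  new=0  stable
  step 3. node 2  ⊔preds=0  new=0  old=⊥  +wl: 0,1
  step 4. node 3  ⊔preds=⊤  new=0  old=⊥  +wl: 2
  step 5. node 4  ⊔preds=0  new=⊤  old=+  +wl: 3
  step 6. node 0  ⊔preds=0  new=0  old=⊥  +wl: 4
  step 7. node 1  ⊔preds=0  new=0  stable
  step 8. node 2  ⊔preds=0  new=0  stable
  step 9. node 3  ⊔preds=⊤  new=0  stable
  step 10. node 4  ⊔preds=0  new=⊤  stable

Least fixpoint reached:
  node 0: 0
  node 1: 0
  node 2: 0
  node 3: 0
  node 4: ⊤

⊤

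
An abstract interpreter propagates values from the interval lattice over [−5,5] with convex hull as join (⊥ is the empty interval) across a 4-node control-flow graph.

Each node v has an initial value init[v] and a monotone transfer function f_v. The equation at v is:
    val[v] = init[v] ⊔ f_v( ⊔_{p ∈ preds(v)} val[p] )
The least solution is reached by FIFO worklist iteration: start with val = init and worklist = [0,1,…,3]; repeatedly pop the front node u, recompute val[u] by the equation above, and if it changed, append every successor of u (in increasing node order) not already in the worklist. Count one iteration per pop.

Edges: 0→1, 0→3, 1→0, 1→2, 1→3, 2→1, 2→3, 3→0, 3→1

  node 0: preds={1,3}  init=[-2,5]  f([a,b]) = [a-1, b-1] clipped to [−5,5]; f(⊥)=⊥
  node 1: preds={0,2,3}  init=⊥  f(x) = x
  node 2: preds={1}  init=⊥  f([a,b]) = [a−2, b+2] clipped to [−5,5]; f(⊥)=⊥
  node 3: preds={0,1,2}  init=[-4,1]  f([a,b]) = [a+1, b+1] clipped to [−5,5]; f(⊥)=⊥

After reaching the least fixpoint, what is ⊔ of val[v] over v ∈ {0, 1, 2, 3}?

[-5,5]

Trace (6 dequeues):
  [1] u=0 | in [-4,1] | out [-5,5] | prev [-2,5] | push {}
  [2] u=1 | in [-5,5] | out [-5,5] | prev ⊥ | push {0}
  [3] u=2 | in [-5,5] | out [-5,5] | prev ⊥ | push {1}
  [4] u=3 | in [-5,5] | out [-4,5] | prev [-4,1] | push {}
  [5] u=0 | in [-5,5] | out [-5,5] | ==
  [6] u=1 | in [-5,5] | out [-5,5] | ==

Converged values:
  [0] [-5,5]
  [1] [-5,5]
  [2] [-5,5]
  [3] [-4,5]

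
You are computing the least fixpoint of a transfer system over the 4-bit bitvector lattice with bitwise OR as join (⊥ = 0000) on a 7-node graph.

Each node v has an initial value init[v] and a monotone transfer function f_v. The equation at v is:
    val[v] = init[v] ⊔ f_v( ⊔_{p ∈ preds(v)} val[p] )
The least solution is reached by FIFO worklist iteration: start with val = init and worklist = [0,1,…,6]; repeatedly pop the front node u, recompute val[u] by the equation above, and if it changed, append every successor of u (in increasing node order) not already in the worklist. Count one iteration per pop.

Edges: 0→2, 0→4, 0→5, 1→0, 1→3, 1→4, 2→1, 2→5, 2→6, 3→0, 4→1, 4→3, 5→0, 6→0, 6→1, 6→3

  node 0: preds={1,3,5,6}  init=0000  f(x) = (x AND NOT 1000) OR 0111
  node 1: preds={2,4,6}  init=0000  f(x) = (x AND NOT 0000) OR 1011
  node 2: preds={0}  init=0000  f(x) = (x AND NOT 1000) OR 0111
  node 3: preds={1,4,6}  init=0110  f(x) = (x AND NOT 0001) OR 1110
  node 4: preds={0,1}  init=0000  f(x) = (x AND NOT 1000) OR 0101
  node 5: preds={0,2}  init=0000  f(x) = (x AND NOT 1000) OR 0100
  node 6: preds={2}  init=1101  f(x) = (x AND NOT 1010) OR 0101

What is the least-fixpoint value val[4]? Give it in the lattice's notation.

0111

Worklist (10 pops):
  #1 pop 0: in=1111 → 0111 (was 0000); enqueue []
  #2 pop 1: in=1101 → 1111 (was 0000); enqueue [0]
  #3 pop 2: in=0111 → 0111 (was 0000); enqueue [1]
  #4 pop 3: in=1111 → 1110 (was 0110); enqueue []
  #5 pop 4: in=1111 → 0111 (was 0000); enqueue [3]
  #6 pop 5: in=0111 → 0111 (was 0000); enqueue []
  #7 pop 6: in=0111 → 1101 (no change)
  #8 pop 0: in=1111 → 0111 (no change)
  #9 pop 1: in=1111 → 1111 (no change)
  #10 pop 3: in=1111 → 1110 (no change)

Fixpoint:
  val[0] = 0111
  val[1] = 1111
  val[2] = 0111
  val[3] = 1110
  val[4] = 0111
  val[5] = 0111
  val[6] = 1101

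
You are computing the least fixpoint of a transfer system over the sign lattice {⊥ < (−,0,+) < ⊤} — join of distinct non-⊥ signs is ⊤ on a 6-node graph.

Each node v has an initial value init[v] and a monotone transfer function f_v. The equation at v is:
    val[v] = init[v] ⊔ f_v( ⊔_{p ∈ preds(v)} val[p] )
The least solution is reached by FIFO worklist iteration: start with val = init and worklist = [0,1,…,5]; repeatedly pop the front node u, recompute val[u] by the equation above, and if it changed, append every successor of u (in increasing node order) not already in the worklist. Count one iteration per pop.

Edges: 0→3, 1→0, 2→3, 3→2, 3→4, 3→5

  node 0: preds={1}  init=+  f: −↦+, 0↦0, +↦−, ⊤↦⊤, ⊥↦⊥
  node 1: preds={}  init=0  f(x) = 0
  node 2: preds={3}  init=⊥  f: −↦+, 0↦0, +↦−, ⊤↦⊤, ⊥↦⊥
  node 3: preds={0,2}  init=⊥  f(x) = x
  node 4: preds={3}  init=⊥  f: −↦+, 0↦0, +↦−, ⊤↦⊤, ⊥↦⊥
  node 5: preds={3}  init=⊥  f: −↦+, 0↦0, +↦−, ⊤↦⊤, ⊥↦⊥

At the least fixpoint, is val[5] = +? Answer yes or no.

no

Worklist (8 pops):
  #1 pop 0: in=0 → ⊤ (was +); enqueue []
  #2 pop 1: in=⊥ → 0 (no change)
  #3 pop 2: in=⊥ → ⊥ (no change)
  #4 pop 3: in=⊤ → ⊤ (was ⊥); enqueue [2]
  #5 pop 4: in=⊤ → ⊤ (was ⊥); enqueue []
  #6 pop 5: in=⊤ → ⊤ (was ⊥); enqueue []
  #7 pop 2: in=⊤ → ⊤ (was ⊥); enqueue [3]
  #8 pop 3: in=⊤ → ⊤ (no change)

Fixpoint:
  val[0] = ⊤
  val[1] = 0
  val[2] = ⊤
  val[3] = ⊤
  val[4] = ⊤
  val[5] = ⊤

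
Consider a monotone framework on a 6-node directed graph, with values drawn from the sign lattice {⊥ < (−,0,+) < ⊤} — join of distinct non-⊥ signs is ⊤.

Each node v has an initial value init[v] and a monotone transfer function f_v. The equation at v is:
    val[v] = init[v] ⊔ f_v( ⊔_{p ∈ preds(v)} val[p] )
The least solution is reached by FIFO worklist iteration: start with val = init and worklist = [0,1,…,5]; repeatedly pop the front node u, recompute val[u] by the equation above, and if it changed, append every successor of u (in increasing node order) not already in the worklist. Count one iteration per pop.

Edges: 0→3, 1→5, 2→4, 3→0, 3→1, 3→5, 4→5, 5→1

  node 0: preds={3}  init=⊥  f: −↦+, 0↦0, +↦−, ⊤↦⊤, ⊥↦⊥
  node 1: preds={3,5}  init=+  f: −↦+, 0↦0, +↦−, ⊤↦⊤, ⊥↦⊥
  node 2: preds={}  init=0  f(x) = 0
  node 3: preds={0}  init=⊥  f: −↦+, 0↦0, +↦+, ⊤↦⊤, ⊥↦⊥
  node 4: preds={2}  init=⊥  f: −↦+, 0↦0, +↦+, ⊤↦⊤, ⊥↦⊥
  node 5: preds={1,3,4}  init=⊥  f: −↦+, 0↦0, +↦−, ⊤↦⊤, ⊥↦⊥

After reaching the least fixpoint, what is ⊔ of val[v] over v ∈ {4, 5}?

Trace (8 dequeues):
  [1] u=0 | in ⊥ | out ⊥ | ==
  [2] u=1 | in ⊥ | out + | ==
  [3] u=2 | in ⊥ | out 0 | ==
  [4] u=3 | in ⊥ | out ⊥ | ==
  [5] u=4 | in 0 | out 0 | prev ⊥ | push {}
  [6] u=5 | in ⊤ | out ⊤ | prev ⊥ | push {1}
  [7] u=1 | in ⊤ | out ⊤ | prev + | push {5}
  [8] u=5 | in ⊤ | out ⊤ | ==

Converged values:
  [0] ⊥
  [1] ⊤
  [2] 0
  [3] ⊥
  [4] 0
  [5] ⊤

⊤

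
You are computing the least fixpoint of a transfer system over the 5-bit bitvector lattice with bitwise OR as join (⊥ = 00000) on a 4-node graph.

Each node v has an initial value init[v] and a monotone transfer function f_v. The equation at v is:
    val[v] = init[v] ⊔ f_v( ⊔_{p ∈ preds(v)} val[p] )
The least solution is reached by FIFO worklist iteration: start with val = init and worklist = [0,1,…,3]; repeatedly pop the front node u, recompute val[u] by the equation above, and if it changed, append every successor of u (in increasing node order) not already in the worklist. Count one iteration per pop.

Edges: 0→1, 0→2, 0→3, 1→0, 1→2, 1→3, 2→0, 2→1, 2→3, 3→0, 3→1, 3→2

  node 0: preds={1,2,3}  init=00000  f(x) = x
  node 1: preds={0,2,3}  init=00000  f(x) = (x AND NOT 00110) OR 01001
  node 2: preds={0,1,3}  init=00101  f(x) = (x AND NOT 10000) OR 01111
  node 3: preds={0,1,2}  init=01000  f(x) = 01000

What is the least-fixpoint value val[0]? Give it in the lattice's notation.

Iteration log — 8 steps:
  step 1. node 0  ⊔preds=01101  new=01101  old=00000  +wl: 
  step 2. node 1  ⊔preds=01101  new=01001  old=00000  +wl: 0
  step 3. node 2  ⊔preds=01101  new=01111  old=00101  +wl: 1
  step 4. node 3  ⊔preds=01111  new=01000  stable
  step 5. node 0  ⊔preds=01111  new=01111  old=01101  +wl: 2,3
  step 6. node 1  ⊔preds=01111  new=01001  stable
  step 7. node 2  ⊔preds=01111  new=01111  stable
  step 8. node 3  ⊔preds=01111  new=01000  stable

Least fixpoint reached:
  node 0: 01111
  node 1: 01001
  node 2: 01111
  node 3: 01000

01111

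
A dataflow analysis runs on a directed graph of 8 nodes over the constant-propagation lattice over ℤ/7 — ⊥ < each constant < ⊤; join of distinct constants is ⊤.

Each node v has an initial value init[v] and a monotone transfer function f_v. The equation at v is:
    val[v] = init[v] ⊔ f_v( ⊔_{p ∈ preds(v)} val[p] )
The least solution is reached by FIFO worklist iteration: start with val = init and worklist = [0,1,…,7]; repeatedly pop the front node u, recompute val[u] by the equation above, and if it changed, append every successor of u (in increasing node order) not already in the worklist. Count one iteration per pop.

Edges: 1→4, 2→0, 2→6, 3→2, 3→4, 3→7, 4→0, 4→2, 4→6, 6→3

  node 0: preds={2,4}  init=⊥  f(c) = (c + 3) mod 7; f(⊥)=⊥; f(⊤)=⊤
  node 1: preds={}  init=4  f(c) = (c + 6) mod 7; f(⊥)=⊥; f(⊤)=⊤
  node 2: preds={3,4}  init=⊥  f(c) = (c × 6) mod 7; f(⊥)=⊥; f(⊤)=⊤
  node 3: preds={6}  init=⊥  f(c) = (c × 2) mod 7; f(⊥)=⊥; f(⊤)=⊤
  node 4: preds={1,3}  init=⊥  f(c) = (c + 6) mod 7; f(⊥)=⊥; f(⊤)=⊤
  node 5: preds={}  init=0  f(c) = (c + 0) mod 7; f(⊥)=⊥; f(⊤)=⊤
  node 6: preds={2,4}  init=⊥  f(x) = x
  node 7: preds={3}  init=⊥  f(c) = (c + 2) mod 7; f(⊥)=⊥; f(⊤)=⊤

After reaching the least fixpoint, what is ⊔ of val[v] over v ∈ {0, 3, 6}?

Iteration log — 22 steps:
  step 1. node 0  ⊔preds=⊥  new=⊥  stable
  step 2. node 1  ⊔preds=⊥  new=4  stable
  step 3. node 2  ⊔preds=⊥  new=⊥  stable
  step 4. node 3  ⊔preds=⊥  new=⊥  stable
  step 5. node 4  ⊔preds=4  new=3  old=⊥  +wl: 0,2
  step 6. node 5  ⊔preds=⊥  new=0  stable
  step 7. node 6  ⊔preds=3  new=3  old=⊥  +wl: 3
  step 8. node 7  ⊔preds=⊥  new=⊥  stable
  step 9. node 0  ⊔preds=3  new=6  old=⊥  +wl: 
  step 10. node 2  ⊔preds=3  new=4  old=⊥  +wl: 0,6
  step 11. node 3  ⊔preds=3  new=6  old=⊥  +wl: 2,4,7
  step 12. node 0  ⊔preds=⊤  new=⊤  old=6  +wl: 
  step 13. node 6  ⊔preds=⊤  new=⊤  old=3  +wl: 3
  step 14. node 2  ⊔preds=⊤  new=⊤  old=4  +wl: 0,6
  step 15. node 4  ⊔preds=⊤  new=⊤  old=3  +wl: 2
  step 16. node 7  ⊔preds=6  new=1  old=⊥  +wl: 
  step 17. node 3  ⊔preds=⊤  new=⊤  old=6  +wl: 4,7
  step 18. node 0  ⊔preds=⊤  new=⊤  stable
  step 19. node 6  ⊔preds=⊤  new=⊤  stable
  step 20. node 2  ⊔preds=⊤  new=⊤  stable
  step 21. node 4  ⊔preds=⊤  new=⊤  stable
  step 22. node 7  ⊔preds=⊤  new=⊤  old=1  +wl: 

Least fixpoint reached:
  node 0: ⊤
  node 1: 4
  node 2: ⊤
  node 3: ⊤
  node 4: ⊤
  node 5: 0
  node 6: ⊤
  node 7: ⊤

⊤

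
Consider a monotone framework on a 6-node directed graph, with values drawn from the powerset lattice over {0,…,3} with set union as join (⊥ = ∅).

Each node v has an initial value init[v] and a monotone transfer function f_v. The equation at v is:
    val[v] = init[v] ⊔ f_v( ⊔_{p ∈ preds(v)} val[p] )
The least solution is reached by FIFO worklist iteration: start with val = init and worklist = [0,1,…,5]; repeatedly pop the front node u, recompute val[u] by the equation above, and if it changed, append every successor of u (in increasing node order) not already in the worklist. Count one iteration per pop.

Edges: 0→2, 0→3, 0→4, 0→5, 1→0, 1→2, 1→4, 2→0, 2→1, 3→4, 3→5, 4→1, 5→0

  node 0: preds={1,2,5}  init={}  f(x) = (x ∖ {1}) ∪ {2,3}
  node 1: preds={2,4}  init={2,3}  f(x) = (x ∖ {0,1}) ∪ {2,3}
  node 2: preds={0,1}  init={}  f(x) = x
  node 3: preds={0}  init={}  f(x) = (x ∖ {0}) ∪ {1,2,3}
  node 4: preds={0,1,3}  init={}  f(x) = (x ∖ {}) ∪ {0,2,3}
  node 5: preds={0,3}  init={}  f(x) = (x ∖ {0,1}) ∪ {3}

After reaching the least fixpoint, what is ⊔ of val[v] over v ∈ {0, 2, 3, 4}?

{0,1,2,3}

Worklist (8 pops):
  #1 pop 0: in={2,3} → {2,3} (was {}); enqueue []
  #2 pop 1: in={} → {2,3} (no change)
  #3 pop 2: in={2,3} → {2,3} (was {}); enqueue [0,1]
  #4 pop 3: in={2,3} → {1,2,3} (was {}); enqueue []
  #5 pop 4: in={1,2,3} → {0,1,2,3} (was {}); enqueue []
  #6 pop 5: in={1,2,3} → {2,3} (was {}); enqueue []
  #7 pop 0: in={2,3} → {2,3} (no change)
  #8 pop 1: in={0,1,2,3} → {2,3} (no change)

Fixpoint:
  val[0] = {2,3}
  val[1] = {2,3}
  val[2] = {2,3}
  val[3] = {1,2,3}
  val[4] = {0,1,2,3}
  val[5] = {2,3}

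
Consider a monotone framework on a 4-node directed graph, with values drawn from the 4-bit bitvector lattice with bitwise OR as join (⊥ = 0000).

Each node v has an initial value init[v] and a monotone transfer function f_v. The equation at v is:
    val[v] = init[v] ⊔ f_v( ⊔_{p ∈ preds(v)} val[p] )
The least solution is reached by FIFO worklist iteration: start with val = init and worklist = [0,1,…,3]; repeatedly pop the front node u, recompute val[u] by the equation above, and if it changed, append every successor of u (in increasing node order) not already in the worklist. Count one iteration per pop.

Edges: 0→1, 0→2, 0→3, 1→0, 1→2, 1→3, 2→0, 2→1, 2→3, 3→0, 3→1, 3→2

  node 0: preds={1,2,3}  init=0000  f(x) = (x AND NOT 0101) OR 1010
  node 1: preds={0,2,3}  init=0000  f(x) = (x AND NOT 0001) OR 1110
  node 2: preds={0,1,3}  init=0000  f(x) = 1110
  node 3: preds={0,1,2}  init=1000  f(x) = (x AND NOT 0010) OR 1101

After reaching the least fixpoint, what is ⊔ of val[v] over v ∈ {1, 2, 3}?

1111

Worklist (7 pops):
  #1 pop 0: in=1000 → 1010 (was 0000); enqueue []
  #2 pop 1: in=1010 → 1110 (was 0000); enqueue [0]
  #3 pop 2: in=1110 → 1110 (was 0000); enqueue [1]
  #4 pop 3: in=1110 → 1101 (was 1000); enqueue [2]
  #5 pop 0: in=1111 → 1010 (no change)
  #6 pop 1: in=1111 → 1110 (no change)
  #7 pop 2: in=1111 → 1110 (no change)

Fixpoint:
  val[0] = 1010
  val[1] = 1110
  val[2] = 1110
  val[3] = 1101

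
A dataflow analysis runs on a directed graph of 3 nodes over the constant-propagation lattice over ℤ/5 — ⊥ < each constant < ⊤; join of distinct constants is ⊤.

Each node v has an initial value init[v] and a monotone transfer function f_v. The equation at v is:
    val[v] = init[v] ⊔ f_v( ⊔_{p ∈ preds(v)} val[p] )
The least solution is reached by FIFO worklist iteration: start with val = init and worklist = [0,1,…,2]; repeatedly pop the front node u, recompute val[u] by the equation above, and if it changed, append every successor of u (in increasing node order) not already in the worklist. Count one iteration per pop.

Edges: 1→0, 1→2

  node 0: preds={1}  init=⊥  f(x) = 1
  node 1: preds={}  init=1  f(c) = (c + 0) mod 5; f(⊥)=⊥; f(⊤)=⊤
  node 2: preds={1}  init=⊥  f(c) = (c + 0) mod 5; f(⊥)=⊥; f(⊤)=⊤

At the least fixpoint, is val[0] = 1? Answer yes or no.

yes

Worklist (3 pops):
  #1 pop 0: in=1 → 1 (was ⊥); enqueue []
  #2 pop 1: in=⊥ → 1 (no change)
  #3 pop 2: in=1 → 1 (was ⊥); enqueue []

Fixpoint:
  val[0] = 1
  val[1] = 1
  val[2] = 1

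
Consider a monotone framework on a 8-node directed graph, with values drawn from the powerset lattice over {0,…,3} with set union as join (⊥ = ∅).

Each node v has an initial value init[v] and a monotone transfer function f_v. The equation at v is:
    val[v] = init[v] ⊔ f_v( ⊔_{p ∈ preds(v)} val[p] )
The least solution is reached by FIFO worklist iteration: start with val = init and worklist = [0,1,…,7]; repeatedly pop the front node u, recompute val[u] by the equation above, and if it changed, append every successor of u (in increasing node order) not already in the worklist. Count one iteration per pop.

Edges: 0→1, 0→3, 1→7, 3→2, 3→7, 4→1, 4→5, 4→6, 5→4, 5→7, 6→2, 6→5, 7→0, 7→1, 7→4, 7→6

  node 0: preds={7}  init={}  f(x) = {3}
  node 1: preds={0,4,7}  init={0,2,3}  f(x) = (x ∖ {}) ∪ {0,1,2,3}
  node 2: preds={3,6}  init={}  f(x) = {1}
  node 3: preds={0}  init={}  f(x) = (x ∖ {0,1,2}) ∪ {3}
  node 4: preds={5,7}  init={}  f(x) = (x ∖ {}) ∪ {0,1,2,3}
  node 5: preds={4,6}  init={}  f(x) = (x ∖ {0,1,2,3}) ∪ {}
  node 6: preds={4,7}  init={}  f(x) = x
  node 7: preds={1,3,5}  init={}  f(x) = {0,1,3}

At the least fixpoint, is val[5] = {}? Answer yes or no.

yes

Iteration log — 14 steps:
  step 1. node 0  ⊔preds={}  new={3}  old={}  +wl: 
  step 2. node 1  ⊔preds={3}  new={0,1,2,3}  old={0,2,3}  +wl: 
  step 3. node 2  ⊔preds={}  new={1}  old={}  +wl: 
  step 4. node 3  ⊔preds={3}  new={3}  old={}  +wl: 2
  step 5. node 4  ⊔preds={}  new={0,1,2,3}  old={}  +wl: 1
  step 6. node 5  ⊔preds={0,1,2,3}  new={}  stable
  step 7. node 6  ⊔preds={0,1,2,3}  new={0,1,2,3}  old={}  +wl: 5
  step 8. node 7  ⊔preds={0,1,2,3}  new={0,1,3}  old={}  +wl: 0,4,6
  step 9. node 2  ⊔preds={0,1,2,3}  new={1}  stable
  step 10. node 1  ⊔preds={0,1,2,3}  new={0,1,2,3}  stable
  step 11. node 5  ⊔preds={0,1,2,3}  new={}  stable
  step 12. node 0  ⊔preds={0,1,3}  new={3}  stable
  step 13. node 4  ⊔preds={0,1,3}  new={0,1,2,3}  stable
  step 14. node 6  ⊔preds={0,1,2,3}  new={0,1,2,3}  stable

Least fixpoint reached:
  node 0: {3}
  node 1: {0,1,2,3}
  node 2: {1}
  node 3: {3}
  node 4: {0,1,2,3}
  node 5: {}
  node 6: {0,1,2,3}
  node 7: {0,1,3}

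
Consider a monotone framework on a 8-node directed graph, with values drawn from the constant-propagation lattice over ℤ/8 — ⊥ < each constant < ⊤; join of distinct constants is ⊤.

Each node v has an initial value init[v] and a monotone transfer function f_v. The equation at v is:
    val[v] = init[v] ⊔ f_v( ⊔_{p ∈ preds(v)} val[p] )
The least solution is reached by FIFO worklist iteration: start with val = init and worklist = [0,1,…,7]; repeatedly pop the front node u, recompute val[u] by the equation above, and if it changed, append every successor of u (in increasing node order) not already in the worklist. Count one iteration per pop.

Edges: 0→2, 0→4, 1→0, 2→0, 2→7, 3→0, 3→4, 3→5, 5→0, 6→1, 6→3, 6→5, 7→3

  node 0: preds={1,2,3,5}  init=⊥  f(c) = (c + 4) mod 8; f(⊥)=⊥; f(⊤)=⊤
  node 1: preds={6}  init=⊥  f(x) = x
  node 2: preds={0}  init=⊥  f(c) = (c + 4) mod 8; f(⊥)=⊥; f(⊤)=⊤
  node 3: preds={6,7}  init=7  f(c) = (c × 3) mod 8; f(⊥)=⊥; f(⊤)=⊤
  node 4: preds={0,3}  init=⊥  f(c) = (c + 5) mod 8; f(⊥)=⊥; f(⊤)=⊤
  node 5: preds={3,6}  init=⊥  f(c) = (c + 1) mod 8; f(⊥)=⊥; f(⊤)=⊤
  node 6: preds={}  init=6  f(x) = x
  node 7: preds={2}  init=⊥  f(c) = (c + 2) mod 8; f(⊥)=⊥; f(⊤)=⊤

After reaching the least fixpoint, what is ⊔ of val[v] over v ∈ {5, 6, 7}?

Trace (15 dequeues):
  [1] u=0 | in 7 | out 3 | prev ⊥ | push {}
  [2] u=1 | in 6 | out 6 | prev ⊥ | push {0}
  [3] u=2 | in 3 | out 7 | prev ⊥ | push {}
  [4] u=3 | in 6 | out ⊤ | prev 7 | push {}
  [5] u=4 | in ⊤ | out ⊤ | prev ⊥ | push {}
  [6] u=5 | in ⊤ | out ⊤ | prev ⊥ | push {}
  [7] u=6 | in ⊥ | out 6 | ==
  [8] u=7 | in 7 | out 1 | prev ⊥ | push {3}
  [9] u=0 | in ⊤ | out ⊤ | prev 3 | push {2,4}
  [10] u=3 | in ⊤ | out ⊤ | ==
  [11] u=2 | in ⊤ | out ⊤ | prev 7 | push {0,7}
  [12] u=4 | in ⊤ | out ⊤ | ==
  [13] u=0 | in ⊤ | out ⊤ | ==
  [14] u=7 | in ⊤ | out ⊤ | prev 1 | push {3}
  [15] u=3 | in ⊤ | out ⊤ | ==

Converged values:
  [0] ⊤
  [1] 6
  [2] ⊤
  [3] ⊤
  [4] ⊤
  [5] ⊤
  [6] 6
  [7] ⊤

⊤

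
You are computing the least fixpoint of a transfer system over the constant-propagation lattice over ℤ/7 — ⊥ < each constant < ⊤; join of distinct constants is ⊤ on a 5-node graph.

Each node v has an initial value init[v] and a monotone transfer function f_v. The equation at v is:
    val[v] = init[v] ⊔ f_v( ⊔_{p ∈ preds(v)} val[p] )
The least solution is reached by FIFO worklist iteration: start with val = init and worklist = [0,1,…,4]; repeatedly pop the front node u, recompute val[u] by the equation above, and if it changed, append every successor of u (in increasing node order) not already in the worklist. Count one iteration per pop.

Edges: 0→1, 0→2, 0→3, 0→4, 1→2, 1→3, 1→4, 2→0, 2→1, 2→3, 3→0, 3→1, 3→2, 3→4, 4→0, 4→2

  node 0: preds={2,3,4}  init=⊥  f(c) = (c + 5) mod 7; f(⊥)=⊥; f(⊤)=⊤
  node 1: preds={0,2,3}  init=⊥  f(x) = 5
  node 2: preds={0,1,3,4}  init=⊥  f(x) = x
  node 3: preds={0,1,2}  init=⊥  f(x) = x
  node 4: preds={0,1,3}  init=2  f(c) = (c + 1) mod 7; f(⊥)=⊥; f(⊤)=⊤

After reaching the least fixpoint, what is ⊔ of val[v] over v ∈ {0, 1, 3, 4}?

⊤

Worklist (10 pops):
  #1 pop 0: in=2 → 0 (was ⊥); enqueue []
  #2 pop 1: in=0 → 5 (was ⊥); enqueue []
  #3 pop 2: in=⊤ → ⊤ (was ⊥); enqueue [0,1]
  #4 pop 3: in=⊤ → ⊤ (was ⊥); enqueue [2]
  #5 pop 4: in=⊤ → ⊤ (was 2); enqueue []
  #6 pop 0: in=⊤ → ⊤ (was 0); enqueue [3,4]
  #7 pop 1: in=⊤ → 5 (no change)
  #8 pop 2: in=⊤ → ⊤ (no change)
  #9 pop 3: in=⊤ → ⊤ (no change)
  #10 pop 4: in=⊤ → ⊤ (no change)

Fixpoint:
  val[0] = ⊤
  val[1] = 5
  val[2] = ⊤
  val[3] = ⊤
  val[4] = ⊤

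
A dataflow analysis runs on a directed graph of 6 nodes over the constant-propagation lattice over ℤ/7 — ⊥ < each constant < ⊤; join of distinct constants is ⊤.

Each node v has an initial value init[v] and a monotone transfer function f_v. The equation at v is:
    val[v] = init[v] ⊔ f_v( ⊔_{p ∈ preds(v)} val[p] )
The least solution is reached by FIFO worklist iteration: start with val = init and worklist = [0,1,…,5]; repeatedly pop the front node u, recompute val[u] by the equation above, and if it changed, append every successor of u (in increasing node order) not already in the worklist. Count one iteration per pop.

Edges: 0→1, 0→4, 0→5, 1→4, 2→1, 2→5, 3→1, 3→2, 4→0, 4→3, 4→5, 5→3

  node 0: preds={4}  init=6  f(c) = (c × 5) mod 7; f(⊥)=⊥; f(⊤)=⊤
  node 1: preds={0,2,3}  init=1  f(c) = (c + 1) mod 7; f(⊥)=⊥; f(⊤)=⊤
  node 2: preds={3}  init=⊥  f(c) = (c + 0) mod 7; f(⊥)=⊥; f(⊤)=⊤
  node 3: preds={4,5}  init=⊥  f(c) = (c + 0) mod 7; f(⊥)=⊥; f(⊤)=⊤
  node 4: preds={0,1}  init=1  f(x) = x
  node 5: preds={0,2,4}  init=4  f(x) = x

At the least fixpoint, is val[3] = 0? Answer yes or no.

Trace (12 dequeues):
  [1] u=0 | in 1 | out ⊤ | prev 6 | push {}
  [2] u=1 | in ⊤ | out ⊤ | prev 1 | push {}
  [3] u=2 | in ⊥ | out ⊥ | ==
  [4] u=3 | in ⊤ | out ⊤ | prev ⊥ | push {1,2}
  [5] u=4 | in ⊤ | out ⊤ | prev 1 | push {0,3}
  [6] u=5 | in ⊤ | out ⊤ | prev 4 | push {}
  [7] u=1 | in ⊤ | out ⊤ | ==
  [8] u=2 | in ⊤ | out ⊤ | prev ⊥ | push {1,5}
  [9] u=0 | in ⊤ | out ⊤ | ==
  [10] u=3 | in ⊤ | out ⊤ | ==
  [11] u=1 | in ⊤ | out ⊤ | ==
  [12] u=5 | in ⊤ | out ⊤ | ==

Converged values:
  [0] ⊤
  [1] ⊤
  [2] ⊤
  [3] ⊤
  [4] ⊤
  [5] ⊤

no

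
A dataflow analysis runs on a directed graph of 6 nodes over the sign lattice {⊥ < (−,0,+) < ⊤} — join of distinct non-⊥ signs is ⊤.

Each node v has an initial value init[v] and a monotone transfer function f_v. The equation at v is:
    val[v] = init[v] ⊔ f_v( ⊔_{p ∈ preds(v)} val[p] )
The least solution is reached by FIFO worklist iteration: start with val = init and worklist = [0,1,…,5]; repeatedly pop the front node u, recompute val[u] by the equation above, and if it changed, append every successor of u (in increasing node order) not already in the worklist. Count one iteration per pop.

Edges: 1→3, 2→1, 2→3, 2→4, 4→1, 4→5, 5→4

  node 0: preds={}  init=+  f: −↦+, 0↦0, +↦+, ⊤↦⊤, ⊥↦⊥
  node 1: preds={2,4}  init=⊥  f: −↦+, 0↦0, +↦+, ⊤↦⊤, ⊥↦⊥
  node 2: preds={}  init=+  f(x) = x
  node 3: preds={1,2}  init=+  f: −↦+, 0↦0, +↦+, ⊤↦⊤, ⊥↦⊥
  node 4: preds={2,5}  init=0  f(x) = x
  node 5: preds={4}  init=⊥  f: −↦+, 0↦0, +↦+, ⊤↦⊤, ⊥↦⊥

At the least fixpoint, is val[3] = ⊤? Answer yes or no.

Iteration log — 8 steps:
  step 1. node 0  ⊔preds=⊥  new=+  stable
  step 2. node 1  ⊔preds=⊤  new=⊤  old=⊥  +wl: 
  step 3. node 2  ⊔preds=⊥  new=+  stable
  step 4. node 3  ⊔preds=⊤  new=⊤  old=+  +wl: 
  step 5. node 4  ⊔preds=+  new=⊤  old=0  +wl: 1
  step 6. node 5  ⊔preds=⊤  new=⊤  old=⊥  +wl: 4
  step 7. node 1  ⊔preds=⊤  new=⊤  stable
  step 8. node 4  ⊔preds=⊤  new=⊤  stable

Least fixpoint reached:
  node 0: +
  node 1: ⊤
  node 2: +
  node 3: ⊤
  node 4: ⊤
  node 5: ⊤

yes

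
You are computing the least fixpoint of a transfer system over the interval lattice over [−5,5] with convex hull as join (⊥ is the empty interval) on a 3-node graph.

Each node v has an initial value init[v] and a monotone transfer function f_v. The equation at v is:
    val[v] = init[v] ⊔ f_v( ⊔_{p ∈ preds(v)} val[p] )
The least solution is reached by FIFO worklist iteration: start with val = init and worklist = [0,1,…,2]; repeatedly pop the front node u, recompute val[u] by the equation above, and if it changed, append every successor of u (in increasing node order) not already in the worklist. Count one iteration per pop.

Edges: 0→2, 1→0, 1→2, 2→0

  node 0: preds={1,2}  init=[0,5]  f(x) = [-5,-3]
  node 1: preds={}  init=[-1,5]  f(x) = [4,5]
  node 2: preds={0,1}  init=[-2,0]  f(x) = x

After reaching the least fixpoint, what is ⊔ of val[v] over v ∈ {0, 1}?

Trace (4 dequeues):
  [1] u=0 | in [-2,5] | out [-5,5] | prev [0,5] | push {}
  [2] u=1 | in ⊥ | out [-1,5] | ==
  [3] u=2 | in [-5,5] | out [-5,5] | prev [-2,0] | push {0}
  [4] u=0 | in [-5,5] | out [-5,5] | ==

Converged values:
  [0] [-5,5]
  [1] [-1,5]
  [2] [-5,5]

[-5,5]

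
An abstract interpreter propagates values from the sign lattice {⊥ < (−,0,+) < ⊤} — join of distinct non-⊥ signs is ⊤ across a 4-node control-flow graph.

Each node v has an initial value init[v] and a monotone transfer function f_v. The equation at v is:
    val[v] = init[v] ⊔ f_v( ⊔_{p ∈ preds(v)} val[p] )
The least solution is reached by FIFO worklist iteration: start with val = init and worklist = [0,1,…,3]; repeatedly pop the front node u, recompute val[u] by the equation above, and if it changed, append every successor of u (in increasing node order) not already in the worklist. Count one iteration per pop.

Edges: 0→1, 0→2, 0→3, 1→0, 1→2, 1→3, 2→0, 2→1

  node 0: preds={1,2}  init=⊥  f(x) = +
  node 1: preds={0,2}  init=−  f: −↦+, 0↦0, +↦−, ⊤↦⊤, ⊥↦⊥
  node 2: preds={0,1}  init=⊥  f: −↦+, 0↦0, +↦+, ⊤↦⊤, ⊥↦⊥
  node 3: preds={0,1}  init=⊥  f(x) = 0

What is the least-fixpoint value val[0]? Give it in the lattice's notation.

Iteration log — 9 steps:
  step 1. node 0  ⊔preds=−  new=+  old=⊥  +wl: 
  step 2. node 1  ⊔preds=+  new=−  stable
  step 3. node 2  ⊔preds=⊤  new=⊤  old=⊥  +wl: 0,1
  step 4. node 3  ⊔preds=⊤  new=0  old=⊥  +wl: 
  step 5. node 0  ⊔preds=⊤  new=+  stable
  step 6. node 1  ⊔preds=⊤  new=⊤  old=−  +wl: 0,2,3
  step 7. node 0  ⊔preds=⊤  new=+  stable
  step 8. node 2  ⊔preds=⊤  new=⊤  stable
  step 9. node 3  ⊔preds=⊤  new=0  stable

Least fixpoint reached:
  node 0: +
  node 1: ⊤
  node 2: ⊤
  node 3: 0

+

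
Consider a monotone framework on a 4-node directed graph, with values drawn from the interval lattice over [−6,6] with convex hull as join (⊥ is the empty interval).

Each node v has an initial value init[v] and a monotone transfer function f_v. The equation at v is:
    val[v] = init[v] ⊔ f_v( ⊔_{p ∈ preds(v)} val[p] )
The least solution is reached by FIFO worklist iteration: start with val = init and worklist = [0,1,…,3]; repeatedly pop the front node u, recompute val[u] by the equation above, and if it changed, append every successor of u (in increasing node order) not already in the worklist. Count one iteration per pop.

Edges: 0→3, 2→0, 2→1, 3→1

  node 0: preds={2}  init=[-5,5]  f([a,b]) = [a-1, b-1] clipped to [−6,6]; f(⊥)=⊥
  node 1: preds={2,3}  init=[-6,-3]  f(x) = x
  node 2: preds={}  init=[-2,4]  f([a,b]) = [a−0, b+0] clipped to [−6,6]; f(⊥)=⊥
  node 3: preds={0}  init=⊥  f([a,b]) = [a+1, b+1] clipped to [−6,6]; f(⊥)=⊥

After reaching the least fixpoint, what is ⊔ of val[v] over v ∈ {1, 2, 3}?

Iteration log — 5 steps:
  step 1. node 0  ⊔preds=[-2,4]  new=[-5,5]  stable
  step 2. node 1  ⊔preds=[-2,4]  new=[-6,4]  old=[-6,-3]  +wl: 
  step 3. node 2  ⊔preds=⊥  new=[-2,4]  stable
  step 4. node 3  ⊔preds=[-5,5]  new=[-4,6]  old=⊥  +wl: 1
  step 5. node 1  ⊔preds=[-4,6]  new=[-6,6]  old=[-6,4]  +wl: 

Least fixpoint reached:
  node 0: [-5,5]
  node 1: [-6,6]
  node 2: [-2,4]
  node 3: [-4,6]

[-6,6]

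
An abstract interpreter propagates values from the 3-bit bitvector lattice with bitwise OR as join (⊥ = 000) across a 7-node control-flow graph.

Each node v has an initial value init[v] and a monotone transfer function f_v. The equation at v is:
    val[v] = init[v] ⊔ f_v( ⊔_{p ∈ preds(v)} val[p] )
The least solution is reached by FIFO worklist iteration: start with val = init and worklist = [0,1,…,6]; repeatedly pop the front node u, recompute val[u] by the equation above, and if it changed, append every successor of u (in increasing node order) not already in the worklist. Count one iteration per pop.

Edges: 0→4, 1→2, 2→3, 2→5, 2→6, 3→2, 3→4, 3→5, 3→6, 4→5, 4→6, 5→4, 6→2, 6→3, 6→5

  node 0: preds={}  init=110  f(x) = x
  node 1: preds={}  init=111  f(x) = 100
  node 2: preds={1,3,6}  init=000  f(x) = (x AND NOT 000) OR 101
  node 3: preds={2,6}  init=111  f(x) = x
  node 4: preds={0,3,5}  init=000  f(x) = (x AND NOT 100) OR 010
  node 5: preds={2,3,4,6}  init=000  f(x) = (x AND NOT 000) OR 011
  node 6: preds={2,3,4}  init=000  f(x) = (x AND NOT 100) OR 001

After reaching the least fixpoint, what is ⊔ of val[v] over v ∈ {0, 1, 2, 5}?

111

Worklist (11 pops):
  #1 pop 0: in=000 → 110 (no change)
  #2 pop 1: in=000 → 111 (no change)
  #3 pop 2: in=111 → 111 (was 000); enqueue []
  #4 pop 3: in=111 → 111 (no change)
  #5 pop 4: in=111 → 011 (was 000); enqueue []
  #6 pop 5: in=111 → 111 (was 000); enqueue [4]
  #7 pop 6: in=111 → 011 (was 000); enqueue [2,3,5]
  #8 pop 4: in=111 → 011 (no change)
  #9 pop 2: in=111 → 111 (no change)
  #10 pop 3: in=111 → 111 (no change)
  #11 pop 5: in=111 → 111 (no change)

Fixpoint:
  val[0] = 110
  val[1] = 111
  val[2] = 111
  val[3] = 111
  val[4] = 011
  val[5] = 111
  val[6] = 011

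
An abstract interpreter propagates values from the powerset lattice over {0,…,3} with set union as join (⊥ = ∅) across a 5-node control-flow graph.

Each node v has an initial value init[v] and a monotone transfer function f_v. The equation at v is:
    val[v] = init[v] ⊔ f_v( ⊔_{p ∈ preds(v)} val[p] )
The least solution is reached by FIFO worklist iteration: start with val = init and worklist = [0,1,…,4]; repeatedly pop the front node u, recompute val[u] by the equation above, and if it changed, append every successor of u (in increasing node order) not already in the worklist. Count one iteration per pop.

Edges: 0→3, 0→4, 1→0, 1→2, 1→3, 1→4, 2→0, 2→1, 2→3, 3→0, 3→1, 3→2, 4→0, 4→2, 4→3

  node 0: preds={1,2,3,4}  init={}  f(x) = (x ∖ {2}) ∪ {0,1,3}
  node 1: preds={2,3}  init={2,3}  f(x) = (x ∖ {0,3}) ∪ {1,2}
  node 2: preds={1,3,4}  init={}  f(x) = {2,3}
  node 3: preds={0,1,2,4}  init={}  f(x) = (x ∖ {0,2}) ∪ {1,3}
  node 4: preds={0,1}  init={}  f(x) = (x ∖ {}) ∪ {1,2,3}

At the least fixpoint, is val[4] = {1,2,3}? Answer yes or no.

Trace (9 dequeues):
  [1] u=0 | in {2,3} | out {0,1,3} | prev {} | push {}
  [2] u=1 | in {} | out {1,2,3} | prev {2,3} | push {0}
  [3] u=2 | in {1,2,3} | out {2,3} | prev {} | push {1}
  [4] u=3 | in {0,1,2,3} | out {1,3} | prev {} | push {2}
  [5] u=4 | in {0,1,2,3} | out {0,1,2,3} | prev {} | push {3}
  [6] u=0 | in {0,1,2,3} | out {0,1,3} | ==
  [7] u=1 | in {1,2,3} | out {1,2,3} | ==
  [8] u=2 | in {0,1,2,3} | out {2,3} | ==
  [9] u=3 | in {0,1,2,3} | out {1,3} | ==

Converged values:
  [0] {0,1,3}
  [1] {1,2,3}
  [2] {2,3}
  [3] {1,3}
  [4] {0,1,2,3}

no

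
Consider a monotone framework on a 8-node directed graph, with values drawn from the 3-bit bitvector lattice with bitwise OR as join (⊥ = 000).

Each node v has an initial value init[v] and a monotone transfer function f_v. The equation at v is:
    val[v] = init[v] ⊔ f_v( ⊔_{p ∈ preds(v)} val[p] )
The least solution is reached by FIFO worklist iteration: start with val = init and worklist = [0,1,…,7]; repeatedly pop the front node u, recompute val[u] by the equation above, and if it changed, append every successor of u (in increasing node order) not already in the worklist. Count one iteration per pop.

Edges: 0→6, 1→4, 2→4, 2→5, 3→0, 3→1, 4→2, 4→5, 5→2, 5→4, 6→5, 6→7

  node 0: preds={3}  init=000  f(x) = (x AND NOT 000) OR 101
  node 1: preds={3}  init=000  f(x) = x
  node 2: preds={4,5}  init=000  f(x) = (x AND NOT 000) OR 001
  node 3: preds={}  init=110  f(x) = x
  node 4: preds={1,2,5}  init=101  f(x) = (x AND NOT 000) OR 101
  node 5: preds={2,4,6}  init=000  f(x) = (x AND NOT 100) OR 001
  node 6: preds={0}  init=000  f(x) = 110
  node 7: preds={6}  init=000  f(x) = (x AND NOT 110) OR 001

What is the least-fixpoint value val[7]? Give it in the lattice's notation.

Worklist (11 pops):
  #1 pop 0: in=110 → 111 (was 000); enqueue []
  #2 pop 1: in=110 → 110 (was 000); enqueue []
  #3 pop 2: in=101 → 101 (was 000); enqueue []
  #4 pop 3: in=000 → 110 (no change)
  #5 pop 4: in=111 → 111 (was 101); enqueue [2]
  #6 pop 5: in=111 → 011 (was 000); enqueue [4]
  #7 pop 6: in=111 → 110 (was 000); enqueue [5]
  #8 pop 7: in=110 → 001 (was 000); enqueue []
  #9 pop 2: in=111 → 111 (was 101); enqueue []
  #10 pop 4: in=111 → 111 (no change)
  #11 pop 5: in=111 → 011 (no change)

Fixpoint:
  val[0] = 111
  val[1] = 110
  val[2] = 111
  val[3] = 110
  val[4] = 111
  val[5] = 011
  val[6] = 110
  val[7] = 001

001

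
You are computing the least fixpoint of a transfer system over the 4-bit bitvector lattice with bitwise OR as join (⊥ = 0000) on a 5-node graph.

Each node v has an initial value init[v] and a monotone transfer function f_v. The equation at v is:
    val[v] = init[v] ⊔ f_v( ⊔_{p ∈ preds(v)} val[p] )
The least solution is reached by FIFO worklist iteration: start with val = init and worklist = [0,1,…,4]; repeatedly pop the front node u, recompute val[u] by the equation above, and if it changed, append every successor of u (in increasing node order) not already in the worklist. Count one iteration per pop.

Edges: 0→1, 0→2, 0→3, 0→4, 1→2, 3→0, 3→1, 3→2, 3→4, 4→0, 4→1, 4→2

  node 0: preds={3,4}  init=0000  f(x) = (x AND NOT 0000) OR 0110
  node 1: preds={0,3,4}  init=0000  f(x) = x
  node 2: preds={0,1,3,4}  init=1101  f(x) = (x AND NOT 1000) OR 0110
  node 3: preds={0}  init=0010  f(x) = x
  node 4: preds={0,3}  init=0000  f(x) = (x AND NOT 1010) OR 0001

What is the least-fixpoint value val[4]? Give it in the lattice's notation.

0101

Iteration log — 13 steps:
  step 1. node 0  ⊔preds=0010  new=0110  old=0000  +wl: 
  step 2. node 1  ⊔preds=0110  new=0110  old=0000  +wl: 
  step 3. node 2  ⊔preds=0110  new=1111  old=1101  +wl: 
  step 4. node 3  ⊔preds=0110  new=0110  old=0010  +wl: 0,1,2
  step 5. node 4  ⊔preds=0110  new=0101  old=0000  +wl: 
  step 6. node 0  ⊔preds=0111  new=0111  old=0110  +wl: 3,4
  step 7. node 1  ⊔preds=0111  new=0111  old=0110  +wl: 
  step 8. node 2  ⊔preds=0111  new=1111  stable
  step 9. node 3  ⊔preds=0111  new=0111  old=0110  +wl: 0,1,2
  step 10. node 4  ⊔preds=0111  new=0101  stable
  step 11. node 0  ⊔preds=0111  new=0111  stable
  step 12. node 1  ⊔preds=0111  new=0111  stable
  step 13. node 2  ⊔preds=0111  new=1111  stable

Least fixpoint reached:
  node 0: 0111
  node 1: 0111
  node 2: 1111
  node 3: 0111
  node 4: 0101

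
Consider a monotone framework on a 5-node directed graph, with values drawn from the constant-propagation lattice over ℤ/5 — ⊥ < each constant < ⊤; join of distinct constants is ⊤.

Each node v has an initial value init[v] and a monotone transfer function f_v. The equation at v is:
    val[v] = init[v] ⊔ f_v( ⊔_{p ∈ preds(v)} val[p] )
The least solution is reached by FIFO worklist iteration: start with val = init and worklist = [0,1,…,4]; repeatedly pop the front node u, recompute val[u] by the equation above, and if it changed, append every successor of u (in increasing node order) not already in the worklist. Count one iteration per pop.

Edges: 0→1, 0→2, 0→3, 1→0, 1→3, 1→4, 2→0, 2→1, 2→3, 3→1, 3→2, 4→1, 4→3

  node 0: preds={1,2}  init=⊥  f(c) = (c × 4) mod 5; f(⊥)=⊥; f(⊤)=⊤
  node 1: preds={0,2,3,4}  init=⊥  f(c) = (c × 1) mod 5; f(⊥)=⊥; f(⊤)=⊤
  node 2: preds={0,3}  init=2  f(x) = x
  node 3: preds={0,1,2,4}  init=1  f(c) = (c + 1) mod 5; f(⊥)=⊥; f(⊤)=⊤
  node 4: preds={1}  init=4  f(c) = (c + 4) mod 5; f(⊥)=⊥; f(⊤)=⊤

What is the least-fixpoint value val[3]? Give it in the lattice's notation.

⊤

Worklist (9 pops):
  #1 pop 0: in=2 → 3 (was ⊥); enqueue []
  #2 pop 1: in=⊤ → ⊤ (was ⊥); enqueue [0]
  #3 pop 2: in=⊤ → ⊤ (was 2); enqueue [1]
  #4 pop 3: in=⊤ → ⊤ (was 1); enqueue [2]
  #5 pop 4: in=⊤ → ⊤ (was 4); enqueue [3]
  #6 pop 0: in=⊤ → ⊤ (was 3); enqueue []
  #7 pop 1: in=⊤ → ⊤ (no change)
  #8 pop 2: in=⊤ → ⊤ (no change)
  #9 pop 3: in=⊤ → ⊤ (no change)

Fixpoint:
  val[0] = ⊤
  val[1] = ⊤
  val[2] = ⊤
  val[3] = ⊤
  val[4] = ⊤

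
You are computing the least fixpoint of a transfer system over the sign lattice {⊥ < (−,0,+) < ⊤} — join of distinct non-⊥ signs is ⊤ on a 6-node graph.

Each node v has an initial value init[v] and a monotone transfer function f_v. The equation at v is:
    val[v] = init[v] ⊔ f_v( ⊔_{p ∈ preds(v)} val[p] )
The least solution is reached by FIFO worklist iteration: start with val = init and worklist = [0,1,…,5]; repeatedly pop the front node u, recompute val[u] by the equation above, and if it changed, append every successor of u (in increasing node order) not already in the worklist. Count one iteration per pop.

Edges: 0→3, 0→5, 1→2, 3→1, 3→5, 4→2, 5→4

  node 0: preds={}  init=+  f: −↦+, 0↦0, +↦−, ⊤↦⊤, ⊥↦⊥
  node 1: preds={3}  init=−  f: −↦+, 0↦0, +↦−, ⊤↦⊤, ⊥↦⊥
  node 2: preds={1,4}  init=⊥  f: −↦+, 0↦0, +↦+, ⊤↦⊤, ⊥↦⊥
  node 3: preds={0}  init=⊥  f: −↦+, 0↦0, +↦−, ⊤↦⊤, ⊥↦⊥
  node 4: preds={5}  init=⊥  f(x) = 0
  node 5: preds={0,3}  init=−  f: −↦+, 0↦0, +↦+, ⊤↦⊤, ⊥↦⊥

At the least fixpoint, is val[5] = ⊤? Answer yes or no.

yes

Trace (9 dequeues):
  [1] u=0 | in ⊥ | out + | ==
  [2] u=1 | in ⊥ | out − | ==
  [3] u=2 | in − | out + | prev ⊥ | push {}
  [4] u=3 | in + | out − | prev ⊥ | push {1}
  [5] u=4 | in − | out 0 | prev ⊥ | push {2}
  [6] u=5 | in ⊤ | out ⊤ | prev − | push {4}
  [7] u=1 | in − | out ⊤ | prev − | push {}
  [8] u=2 | in ⊤ | out ⊤ | prev + | push {}
  [9] u=4 | in ⊤ | out 0 | ==

Converged values:
  [0] +
  [1] ⊤
  [2] ⊤
  [3] −
  [4] 0
  [5] ⊤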